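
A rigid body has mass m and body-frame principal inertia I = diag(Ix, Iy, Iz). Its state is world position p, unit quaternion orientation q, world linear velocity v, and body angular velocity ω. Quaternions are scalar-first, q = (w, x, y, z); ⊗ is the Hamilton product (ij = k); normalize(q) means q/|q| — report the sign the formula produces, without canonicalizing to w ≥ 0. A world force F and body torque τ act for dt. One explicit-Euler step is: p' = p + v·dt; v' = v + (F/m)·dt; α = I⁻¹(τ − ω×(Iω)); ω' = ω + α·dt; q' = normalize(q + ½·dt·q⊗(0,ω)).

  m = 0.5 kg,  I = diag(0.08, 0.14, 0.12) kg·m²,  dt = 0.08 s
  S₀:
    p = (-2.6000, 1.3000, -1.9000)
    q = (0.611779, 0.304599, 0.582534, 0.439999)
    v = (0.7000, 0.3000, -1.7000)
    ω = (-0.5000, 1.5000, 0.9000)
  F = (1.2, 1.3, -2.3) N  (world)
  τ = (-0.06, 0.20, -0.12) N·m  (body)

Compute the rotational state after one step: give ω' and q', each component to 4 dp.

ω' = (-0.5330, 1.6040, 0.8500)
q' = (0.5656, 0.2862, 0.5979, 0.4907)

α = I⁻¹(τ − ω×Iω) = (-0.4125, 1.3000, -0.6250)
new body rate ω' = (-0.5330, 1.6040, 0.8500)
2q̇ = q⊗(0,ω) = (-1.1175006, -0.4416074, 0.4235299, 1.2987666)
q + ½dt·q⊗(0,ω), renormalized = (0.5656, 0.2862, 0.5979, 0.4907)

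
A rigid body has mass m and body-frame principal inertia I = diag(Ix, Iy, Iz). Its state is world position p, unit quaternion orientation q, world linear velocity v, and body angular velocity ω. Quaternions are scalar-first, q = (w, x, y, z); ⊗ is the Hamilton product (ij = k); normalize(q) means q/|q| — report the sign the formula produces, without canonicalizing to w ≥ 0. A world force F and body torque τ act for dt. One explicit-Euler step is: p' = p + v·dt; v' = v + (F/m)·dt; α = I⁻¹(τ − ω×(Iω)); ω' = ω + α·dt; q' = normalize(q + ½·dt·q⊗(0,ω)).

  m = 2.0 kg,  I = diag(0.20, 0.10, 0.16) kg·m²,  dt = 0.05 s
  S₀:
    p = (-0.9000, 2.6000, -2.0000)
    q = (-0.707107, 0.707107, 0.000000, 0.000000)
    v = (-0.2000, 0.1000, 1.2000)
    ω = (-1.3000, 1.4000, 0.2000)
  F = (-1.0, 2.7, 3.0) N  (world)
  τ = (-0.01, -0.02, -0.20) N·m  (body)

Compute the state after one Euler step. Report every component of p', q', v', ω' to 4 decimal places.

p' = (-0.9100, 2.6050, -1.9400)
q' = (-0.6833, 0.7292, -0.0283, 0.0212)
v' = (-0.2250, 0.1675, 1.2750)
ω' = (-1.3067, 1.3952, 0.0806)

linear accel F/m = (-0.5000, 1.3500, 1.5000)
p' = p + v·dt = (-0.9100, 2.6050, -1.9400)
new velocity v' = (-0.2250, 0.1675, 1.2750)
angular accel α = (-0.1340, -0.0960, -2.3875)
ω + α·dt = (-1.3067, 1.3952, 0.0806)
2q̇ = q⊗(0,ω) = (0.9192391, 0.9192391, -1.1313712, 0.8485284)
q' = normalize(q + ½dt·q⊗(0,ω)) = (-0.6833, 0.7292, -0.0283, 0.0212)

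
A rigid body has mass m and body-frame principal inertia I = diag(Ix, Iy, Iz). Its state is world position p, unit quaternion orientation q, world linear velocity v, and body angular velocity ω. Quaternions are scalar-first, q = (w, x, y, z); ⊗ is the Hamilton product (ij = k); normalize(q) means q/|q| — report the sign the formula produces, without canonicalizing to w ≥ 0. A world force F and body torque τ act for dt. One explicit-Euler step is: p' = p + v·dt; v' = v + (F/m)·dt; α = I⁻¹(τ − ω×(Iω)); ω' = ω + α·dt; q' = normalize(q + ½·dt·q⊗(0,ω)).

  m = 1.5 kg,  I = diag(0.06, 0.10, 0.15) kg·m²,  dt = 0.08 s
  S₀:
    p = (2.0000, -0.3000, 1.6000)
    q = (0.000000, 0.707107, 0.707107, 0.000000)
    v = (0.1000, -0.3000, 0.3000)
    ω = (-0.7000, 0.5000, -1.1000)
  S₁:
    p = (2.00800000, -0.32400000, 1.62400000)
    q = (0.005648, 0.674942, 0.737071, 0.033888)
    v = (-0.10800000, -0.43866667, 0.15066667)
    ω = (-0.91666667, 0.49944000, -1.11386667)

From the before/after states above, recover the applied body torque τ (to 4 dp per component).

rate change Δω = (-0.21666667, -0.00056000, -0.01386667)
ω₀×(Iω₀) = (-0.0275, -0.0693, -0.0140)
applied torque τ = (-0.1900, -0.0700, -0.0400)

τ = (-0.1900, -0.0700, -0.0400)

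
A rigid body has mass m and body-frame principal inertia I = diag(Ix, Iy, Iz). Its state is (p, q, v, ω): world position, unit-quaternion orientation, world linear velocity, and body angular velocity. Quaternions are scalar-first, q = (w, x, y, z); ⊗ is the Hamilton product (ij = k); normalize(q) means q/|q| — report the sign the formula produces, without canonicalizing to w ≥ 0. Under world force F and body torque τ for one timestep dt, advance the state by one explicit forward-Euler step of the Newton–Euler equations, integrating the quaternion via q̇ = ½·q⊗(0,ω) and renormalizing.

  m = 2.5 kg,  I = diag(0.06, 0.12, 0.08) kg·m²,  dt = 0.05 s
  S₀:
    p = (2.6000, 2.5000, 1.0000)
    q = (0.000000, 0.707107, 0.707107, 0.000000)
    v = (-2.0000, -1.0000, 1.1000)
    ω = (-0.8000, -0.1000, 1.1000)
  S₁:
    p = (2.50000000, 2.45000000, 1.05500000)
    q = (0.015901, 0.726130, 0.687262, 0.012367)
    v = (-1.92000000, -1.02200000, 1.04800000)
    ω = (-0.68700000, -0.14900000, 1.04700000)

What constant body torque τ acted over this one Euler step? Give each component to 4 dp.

rate change Δω = (0.11300000, -0.04900000, -0.05300000)
precession coupling = (0.0044, 0.0176, 0.0048)
τ = I·(Δω/dt) + ω₀×(Iω₀) = (0.1400, -0.1000, -0.0800)

τ = (0.1400, -0.1000, -0.0800)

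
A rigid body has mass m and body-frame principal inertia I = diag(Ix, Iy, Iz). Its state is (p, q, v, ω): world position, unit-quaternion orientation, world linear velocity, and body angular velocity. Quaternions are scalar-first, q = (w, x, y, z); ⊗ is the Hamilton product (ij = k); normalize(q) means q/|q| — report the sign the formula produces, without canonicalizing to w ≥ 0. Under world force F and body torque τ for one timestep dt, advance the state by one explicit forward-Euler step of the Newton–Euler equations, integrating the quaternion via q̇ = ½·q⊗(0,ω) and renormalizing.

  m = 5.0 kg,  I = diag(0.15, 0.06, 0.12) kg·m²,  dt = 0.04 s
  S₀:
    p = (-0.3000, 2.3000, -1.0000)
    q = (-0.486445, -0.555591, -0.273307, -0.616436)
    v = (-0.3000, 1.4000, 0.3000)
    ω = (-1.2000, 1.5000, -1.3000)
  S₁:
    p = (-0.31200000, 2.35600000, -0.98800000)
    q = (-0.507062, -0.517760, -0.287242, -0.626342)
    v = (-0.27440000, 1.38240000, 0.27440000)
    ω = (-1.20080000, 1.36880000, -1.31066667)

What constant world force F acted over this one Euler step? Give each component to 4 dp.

Δv = v₁−v₀ = (0.02560000, -0.01760000, -0.02560000)
m·(v₁−v₀)/dt = (3.2000, -2.2000, -3.2000)

F = (3.2000, -2.2000, -3.2000)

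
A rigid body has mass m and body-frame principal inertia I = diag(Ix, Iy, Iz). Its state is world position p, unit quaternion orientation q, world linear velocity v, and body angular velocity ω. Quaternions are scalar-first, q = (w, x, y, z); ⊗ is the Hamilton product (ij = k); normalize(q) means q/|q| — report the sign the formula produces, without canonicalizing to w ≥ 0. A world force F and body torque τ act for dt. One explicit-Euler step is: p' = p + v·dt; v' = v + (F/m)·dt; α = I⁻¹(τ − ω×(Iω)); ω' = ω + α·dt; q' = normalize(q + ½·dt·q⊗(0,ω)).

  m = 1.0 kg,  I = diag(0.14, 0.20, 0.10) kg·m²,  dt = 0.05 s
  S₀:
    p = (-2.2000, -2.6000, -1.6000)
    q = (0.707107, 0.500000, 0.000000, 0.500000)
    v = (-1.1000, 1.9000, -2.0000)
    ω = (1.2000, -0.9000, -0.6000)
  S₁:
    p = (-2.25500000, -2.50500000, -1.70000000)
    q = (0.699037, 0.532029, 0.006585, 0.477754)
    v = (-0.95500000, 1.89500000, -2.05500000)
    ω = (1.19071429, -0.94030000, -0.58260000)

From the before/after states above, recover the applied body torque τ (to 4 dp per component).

τ = (-0.0800, -0.1900, -0.0300)

Δω = ω₁−ω₀ = (-0.00928571, -0.04030000, 0.01740000)
gyro term ω₀×Iω₀ = (-0.0540, -0.0288, -0.0648)
τ = I·(Δω/dt) + ω₀×(Iω₀) = (-0.0800, -0.1900, -0.0300)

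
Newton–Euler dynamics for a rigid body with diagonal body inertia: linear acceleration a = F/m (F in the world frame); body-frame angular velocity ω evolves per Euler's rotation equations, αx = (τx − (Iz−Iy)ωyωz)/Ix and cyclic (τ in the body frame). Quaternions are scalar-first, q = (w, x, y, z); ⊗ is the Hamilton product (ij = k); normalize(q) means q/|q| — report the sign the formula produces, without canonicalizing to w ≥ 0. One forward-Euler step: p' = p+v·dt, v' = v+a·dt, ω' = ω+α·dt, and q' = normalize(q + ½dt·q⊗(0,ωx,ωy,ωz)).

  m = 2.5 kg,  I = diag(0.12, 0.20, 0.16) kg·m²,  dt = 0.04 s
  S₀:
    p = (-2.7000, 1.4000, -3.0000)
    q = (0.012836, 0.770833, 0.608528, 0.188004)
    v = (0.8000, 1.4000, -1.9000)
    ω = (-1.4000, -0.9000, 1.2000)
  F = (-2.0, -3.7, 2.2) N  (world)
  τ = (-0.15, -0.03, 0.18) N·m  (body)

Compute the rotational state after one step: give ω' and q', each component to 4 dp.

ω' = (-1.4644, -0.9194, 1.2198)
q' = (0.0408, 0.7878, 0.5840, 0.1913)

gyro term ω×Iω = (0.0432, 0.0672, 0.1008)
(τ − ω×Iω)/I = (-1.6100, -0.4860, 0.4950)
new body rate ω' = (-1.4644, -0.9194, 1.2198)
q⊗(0,ω) = (1.4012366, 0.8814668, -1.1997576, 0.1735927)
updated quaternion q' = (0.0408, 0.7878, 0.5840, 0.1913)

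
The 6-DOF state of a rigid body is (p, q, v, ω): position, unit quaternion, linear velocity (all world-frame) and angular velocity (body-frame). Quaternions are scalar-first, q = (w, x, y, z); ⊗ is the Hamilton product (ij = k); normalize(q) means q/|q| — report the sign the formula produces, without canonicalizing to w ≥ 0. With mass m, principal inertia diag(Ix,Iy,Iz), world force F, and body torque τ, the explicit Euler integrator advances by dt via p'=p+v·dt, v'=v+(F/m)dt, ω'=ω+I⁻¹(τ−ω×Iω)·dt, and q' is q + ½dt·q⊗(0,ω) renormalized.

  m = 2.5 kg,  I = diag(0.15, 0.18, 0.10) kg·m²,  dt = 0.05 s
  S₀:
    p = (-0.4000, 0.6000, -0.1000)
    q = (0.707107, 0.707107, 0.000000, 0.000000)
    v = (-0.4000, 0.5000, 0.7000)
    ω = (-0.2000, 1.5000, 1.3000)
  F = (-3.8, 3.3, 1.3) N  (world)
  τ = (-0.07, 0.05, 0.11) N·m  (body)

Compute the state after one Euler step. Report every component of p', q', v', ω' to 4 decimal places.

p' = (-0.4200, 0.6250, -0.0650)
q' = (0.7098, 0.7027, 0.0035, 0.0494)
v' = (-0.4760, 0.5660, 0.7260)
ω' = (-0.1713, 1.5175, 1.3595)

ω×(Iω) gyroscopic = (-0.1560, -0.0130, -0.0090)
(τ − ω×Iω)/I = (0.5733, 0.3500, 1.1900)
ω + α·dt = (-0.1713, 1.5175, 1.3595)
2q̇ = q⊗(0,ω) = (0.1414214, -0.1414214, 0.1414214, 1.9798996)
updated quaternion q' = (0.7098, 0.7027, 0.0035, 0.0494)
linear accel F/m = (-1.5200, 1.3200, 0.5200)
p + v·dt = (-0.4200, 0.6250, -0.0650)
v + (F/m)dt = (-0.4760, 0.5660, 0.7260)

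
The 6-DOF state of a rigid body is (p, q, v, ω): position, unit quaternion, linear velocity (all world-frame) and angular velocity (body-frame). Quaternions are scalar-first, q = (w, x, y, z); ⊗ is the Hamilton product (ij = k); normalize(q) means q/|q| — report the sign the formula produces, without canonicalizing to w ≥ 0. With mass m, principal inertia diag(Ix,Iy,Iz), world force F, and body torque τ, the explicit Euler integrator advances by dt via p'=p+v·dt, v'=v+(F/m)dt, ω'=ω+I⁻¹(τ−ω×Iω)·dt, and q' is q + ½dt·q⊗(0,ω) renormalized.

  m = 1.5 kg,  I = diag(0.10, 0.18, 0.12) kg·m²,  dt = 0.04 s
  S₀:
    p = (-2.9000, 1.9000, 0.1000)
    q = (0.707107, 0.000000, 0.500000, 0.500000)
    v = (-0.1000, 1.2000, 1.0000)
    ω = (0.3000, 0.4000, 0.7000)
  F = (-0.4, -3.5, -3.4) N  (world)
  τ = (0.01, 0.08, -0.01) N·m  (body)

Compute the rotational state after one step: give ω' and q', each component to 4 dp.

precession coupling ω×(Iω) = (-0.0168, -0.0042, 0.0096)
(τ − ω×Iω)/I = (0.2680, 0.4678, -0.1633)
ω + α·dt = (0.3107, 0.4187, 0.6935)
q⊗(0,ω) = (-0.5500000, 0.3621321, 0.4328428, 0.3449749)
q + ½dt·q⊗(0,ω), renormalized = (0.6960, 0.0072, 0.5086, 0.5068)

ω' = (0.3107, 0.4187, 0.6935)
q' = (0.6960, 0.0072, 0.5086, 0.5068)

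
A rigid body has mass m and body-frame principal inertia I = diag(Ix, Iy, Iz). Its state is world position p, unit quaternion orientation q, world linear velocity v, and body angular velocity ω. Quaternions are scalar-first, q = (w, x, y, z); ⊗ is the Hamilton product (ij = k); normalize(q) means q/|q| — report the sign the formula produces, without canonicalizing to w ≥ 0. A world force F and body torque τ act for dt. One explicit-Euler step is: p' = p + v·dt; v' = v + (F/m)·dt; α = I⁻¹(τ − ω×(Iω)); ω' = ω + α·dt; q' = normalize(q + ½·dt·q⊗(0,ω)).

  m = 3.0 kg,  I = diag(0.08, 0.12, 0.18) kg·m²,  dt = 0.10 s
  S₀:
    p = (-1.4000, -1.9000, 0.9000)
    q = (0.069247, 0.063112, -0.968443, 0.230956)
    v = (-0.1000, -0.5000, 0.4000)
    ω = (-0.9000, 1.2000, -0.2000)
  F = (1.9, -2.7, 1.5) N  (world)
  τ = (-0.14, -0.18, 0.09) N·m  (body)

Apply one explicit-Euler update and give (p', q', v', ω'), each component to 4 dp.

a = F/m = (0.6333, -0.9000, 0.5000)
p + v·dt = (-1.4100, -1.9500, 0.9400)
new velocity v' = (-0.0367, -0.5900, 0.4500)
precession coupling ω×(Iω) = (-0.0144, -0.0180, -0.0432)
α = I⁻¹(τ − ω×Iω) = (-1.5700, -1.3500, 0.7400)
ω' = ω + α·dt = (-1.0570, 1.0650, -0.1260)
q⊗(0,ω) = (1.2651236, -0.1457809, -0.1121416, -0.8097137)
q' = normalize(q + ½dt·q⊗(0,ω)) = (0.1321, 0.0557, -0.9713, 0.1899)

p' = (-1.4100, -1.9500, 0.9400)
q' = (0.1321, 0.0557, -0.9713, 0.1899)
v' = (-0.0367, -0.5900, 0.4500)
ω' = (-1.0570, 1.0650, -0.1260)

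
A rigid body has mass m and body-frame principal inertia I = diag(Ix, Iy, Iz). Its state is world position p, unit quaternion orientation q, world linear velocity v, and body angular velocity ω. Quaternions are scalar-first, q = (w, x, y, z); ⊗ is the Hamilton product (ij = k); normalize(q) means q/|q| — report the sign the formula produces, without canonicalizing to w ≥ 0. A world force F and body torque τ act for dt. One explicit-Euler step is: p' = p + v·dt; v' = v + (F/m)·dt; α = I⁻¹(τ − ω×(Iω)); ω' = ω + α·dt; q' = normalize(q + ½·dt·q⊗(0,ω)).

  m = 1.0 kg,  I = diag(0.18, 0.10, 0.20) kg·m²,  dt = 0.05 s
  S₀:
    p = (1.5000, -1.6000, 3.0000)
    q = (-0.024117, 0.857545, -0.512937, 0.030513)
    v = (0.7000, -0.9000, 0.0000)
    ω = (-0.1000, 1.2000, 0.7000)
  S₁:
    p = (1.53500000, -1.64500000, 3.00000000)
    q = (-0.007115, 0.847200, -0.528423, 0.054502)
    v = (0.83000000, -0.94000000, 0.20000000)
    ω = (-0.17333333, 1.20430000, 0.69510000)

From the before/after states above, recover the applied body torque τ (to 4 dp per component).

τ = (-0.1800, 0.0100, -0.0100)

ω₁ − ω₀ = (-0.07333333, 0.00430000, -0.00490000)
τ = I·(Δω/dt) + ω₀×(Iω₀) = (-0.1800, 0.0100, -0.0100)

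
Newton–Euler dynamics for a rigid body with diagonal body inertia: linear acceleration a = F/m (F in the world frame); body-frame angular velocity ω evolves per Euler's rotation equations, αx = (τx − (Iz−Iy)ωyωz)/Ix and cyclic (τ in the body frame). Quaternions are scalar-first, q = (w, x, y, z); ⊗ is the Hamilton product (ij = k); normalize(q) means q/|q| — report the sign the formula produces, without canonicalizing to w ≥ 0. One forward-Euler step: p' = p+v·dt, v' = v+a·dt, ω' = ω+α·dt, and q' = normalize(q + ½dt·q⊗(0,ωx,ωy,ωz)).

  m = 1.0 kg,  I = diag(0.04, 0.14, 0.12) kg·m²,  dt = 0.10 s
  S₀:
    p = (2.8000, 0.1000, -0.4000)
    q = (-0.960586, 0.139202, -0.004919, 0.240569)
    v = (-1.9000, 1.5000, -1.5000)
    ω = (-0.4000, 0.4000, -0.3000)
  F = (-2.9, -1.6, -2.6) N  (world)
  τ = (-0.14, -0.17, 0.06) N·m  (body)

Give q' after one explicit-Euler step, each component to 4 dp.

q' = (-0.9536, 0.1536, -0.0268, 0.2575)

Hamilton product q⊗(0,ω) = (0.1298191, 0.2894825, -0.4387014, 0.3418890)
q' = normalize(q + ½dt·q⊗(0,ω)) = (-0.9536, 0.1536, -0.0268, 0.2575)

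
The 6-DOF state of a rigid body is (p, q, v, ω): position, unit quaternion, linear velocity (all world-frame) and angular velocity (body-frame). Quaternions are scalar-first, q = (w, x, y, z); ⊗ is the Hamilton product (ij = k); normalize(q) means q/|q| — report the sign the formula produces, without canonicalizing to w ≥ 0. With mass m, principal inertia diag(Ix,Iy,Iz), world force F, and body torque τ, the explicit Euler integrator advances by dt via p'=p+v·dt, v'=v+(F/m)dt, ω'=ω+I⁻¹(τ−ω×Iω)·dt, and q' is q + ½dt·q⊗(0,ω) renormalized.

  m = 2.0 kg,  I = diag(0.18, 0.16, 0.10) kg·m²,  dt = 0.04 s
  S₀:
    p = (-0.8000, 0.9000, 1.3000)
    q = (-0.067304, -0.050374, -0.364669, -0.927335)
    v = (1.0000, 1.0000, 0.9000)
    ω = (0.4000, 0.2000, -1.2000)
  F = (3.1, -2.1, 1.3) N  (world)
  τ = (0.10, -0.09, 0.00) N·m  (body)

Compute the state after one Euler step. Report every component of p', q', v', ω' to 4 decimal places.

p' = p + v·dt = (-0.7600, 0.9400, 1.3360)
v + (F/m)dt = (1.0620, 0.9580, 0.9260)
ω×(Iω) gyroscopic = (0.0144, -0.0384, -0.0016)
α = I⁻¹(τ − ω×Iω) = (0.4756, -0.3225, 0.0160)
ω' = ω + α·dt = (0.4190, 0.1871, -1.1994)
q⊗(0,ω) = (-1.0197186, 0.5961482, -0.4448436, 0.2165576)
updated quaternion q' = (-0.0877, -0.0384, -0.3734, -0.9227)

p' = (-0.7600, 0.9400, 1.3360)
q' = (-0.0877, -0.0384, -0.3734, -0.9227)
v' = (1.0620, 0.9580, 0.9260)
ω' = (0.4190, 0.1871, -1.1994)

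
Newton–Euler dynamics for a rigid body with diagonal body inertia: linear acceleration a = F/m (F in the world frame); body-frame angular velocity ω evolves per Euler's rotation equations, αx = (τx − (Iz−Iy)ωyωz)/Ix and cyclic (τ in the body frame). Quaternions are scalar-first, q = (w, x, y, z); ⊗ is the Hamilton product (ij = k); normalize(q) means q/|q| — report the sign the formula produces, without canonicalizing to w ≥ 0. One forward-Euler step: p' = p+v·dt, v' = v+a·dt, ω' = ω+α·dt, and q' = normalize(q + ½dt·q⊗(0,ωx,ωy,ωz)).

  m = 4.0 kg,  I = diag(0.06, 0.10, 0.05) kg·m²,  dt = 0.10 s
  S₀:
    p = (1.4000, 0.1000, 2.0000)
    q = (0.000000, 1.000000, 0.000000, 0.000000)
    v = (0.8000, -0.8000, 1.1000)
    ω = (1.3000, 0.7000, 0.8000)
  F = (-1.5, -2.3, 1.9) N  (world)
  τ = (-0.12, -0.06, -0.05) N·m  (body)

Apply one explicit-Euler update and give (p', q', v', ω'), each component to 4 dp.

p' = (1.4800, 0.0200, 2.1100)
q' = (-0.0648, 0.9965, -0.0399, 0.0349)
v' = (0.7625, -0.8575, 1.1475)
ω' = (1.1467, 0.6296, 0.6272)

(τ − ω×Iω)/I = (-1.5333, -0.7040, -1.7280)
new body rate ω' = (1.1467, 0.6296, 0.6272)
q⊗(0,ω) = (-1.3000000, 0.0000000, -0.8000000, 0.7000000)
updated quaternion q' = (-0.0648, 0.9965, -0.0399, 0.0349)
p' = p + v·dt = (1.4800, 0.0200, 2.1100)
v + (F/m)dt = (0.7625, -0.8575, 1.1475)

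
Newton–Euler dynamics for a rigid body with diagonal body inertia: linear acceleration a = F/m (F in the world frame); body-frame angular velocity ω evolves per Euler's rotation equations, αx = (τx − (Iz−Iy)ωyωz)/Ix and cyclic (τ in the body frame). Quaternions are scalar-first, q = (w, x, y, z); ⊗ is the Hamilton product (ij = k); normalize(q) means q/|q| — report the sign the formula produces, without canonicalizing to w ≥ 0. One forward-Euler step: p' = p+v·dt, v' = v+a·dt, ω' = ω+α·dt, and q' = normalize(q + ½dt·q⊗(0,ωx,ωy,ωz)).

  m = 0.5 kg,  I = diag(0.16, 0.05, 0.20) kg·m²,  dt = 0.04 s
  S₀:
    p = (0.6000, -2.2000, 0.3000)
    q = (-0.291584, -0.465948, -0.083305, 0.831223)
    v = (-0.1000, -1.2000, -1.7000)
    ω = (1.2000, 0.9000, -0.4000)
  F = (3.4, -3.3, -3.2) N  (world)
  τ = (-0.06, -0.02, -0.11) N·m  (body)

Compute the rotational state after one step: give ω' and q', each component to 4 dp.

ω×(Iω) gyroscopic = (-0.0540, 0.0192, -0.1188)
angular accel α = (-0.0375, -0.7840, 0.0440)
ω + α·dt = (1.1985, 0.8686, -0.3982)
2q̇ = q⊗(0,ω) = (0.9666013, -1.0646795, 0.5486628, -0.2027536)
q + ½dt·q⊗(0,ω), renormalized = (-0.2721, -0.4870, -0.0723, 0.8268)

ω' = (1.1985, 0.8686, -0.3982)
q' = (-0.2721, -0.4870, -0.0723, 0.8268)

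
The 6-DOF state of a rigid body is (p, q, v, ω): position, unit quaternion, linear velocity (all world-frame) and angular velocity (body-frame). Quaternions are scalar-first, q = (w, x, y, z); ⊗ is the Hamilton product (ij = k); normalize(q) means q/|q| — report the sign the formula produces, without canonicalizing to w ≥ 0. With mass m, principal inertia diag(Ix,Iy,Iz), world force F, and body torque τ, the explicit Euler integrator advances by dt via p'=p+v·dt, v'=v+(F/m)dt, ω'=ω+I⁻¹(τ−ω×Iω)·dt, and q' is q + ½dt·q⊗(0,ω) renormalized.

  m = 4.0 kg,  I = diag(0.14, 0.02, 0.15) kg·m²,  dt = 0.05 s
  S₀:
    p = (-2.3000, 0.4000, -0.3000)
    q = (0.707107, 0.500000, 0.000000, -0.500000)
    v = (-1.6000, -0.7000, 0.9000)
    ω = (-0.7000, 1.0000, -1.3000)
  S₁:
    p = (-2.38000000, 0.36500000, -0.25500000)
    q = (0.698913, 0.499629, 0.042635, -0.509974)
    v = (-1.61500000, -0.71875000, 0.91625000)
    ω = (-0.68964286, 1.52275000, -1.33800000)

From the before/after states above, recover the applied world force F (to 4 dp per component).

velocity change Δv = (-0.01500000, -0.01875000, 0.01625000)
F = m·Δv/dt = (-1.2000, -1.5000, 1.3000)

F = (-1.2000, -1.5000, 1.3000)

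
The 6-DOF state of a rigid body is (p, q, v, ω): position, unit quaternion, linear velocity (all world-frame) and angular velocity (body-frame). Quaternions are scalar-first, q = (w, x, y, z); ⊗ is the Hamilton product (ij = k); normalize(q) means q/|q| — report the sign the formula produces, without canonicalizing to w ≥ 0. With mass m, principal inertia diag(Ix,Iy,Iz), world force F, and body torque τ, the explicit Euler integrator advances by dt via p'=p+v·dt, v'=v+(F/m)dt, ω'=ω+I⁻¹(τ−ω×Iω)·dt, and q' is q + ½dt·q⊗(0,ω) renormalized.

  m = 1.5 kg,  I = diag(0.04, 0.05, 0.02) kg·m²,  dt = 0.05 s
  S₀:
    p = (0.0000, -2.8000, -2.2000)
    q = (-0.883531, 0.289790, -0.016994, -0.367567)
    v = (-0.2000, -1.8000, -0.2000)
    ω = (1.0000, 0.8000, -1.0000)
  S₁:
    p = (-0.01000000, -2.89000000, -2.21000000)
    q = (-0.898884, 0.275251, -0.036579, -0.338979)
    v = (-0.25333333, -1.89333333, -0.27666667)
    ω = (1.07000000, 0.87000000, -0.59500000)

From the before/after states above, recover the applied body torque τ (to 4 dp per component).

τ = (0.0800, 0.0500, 0.1700)

ω₁ − ω₀ = (0.07000000, 0.07000000, 0.40500000)
ω₀×(Iω₀) = (0.0240, -0.0200, 0.0080)
I·α + gyro = (0.0800, 0.0500, 0.1700)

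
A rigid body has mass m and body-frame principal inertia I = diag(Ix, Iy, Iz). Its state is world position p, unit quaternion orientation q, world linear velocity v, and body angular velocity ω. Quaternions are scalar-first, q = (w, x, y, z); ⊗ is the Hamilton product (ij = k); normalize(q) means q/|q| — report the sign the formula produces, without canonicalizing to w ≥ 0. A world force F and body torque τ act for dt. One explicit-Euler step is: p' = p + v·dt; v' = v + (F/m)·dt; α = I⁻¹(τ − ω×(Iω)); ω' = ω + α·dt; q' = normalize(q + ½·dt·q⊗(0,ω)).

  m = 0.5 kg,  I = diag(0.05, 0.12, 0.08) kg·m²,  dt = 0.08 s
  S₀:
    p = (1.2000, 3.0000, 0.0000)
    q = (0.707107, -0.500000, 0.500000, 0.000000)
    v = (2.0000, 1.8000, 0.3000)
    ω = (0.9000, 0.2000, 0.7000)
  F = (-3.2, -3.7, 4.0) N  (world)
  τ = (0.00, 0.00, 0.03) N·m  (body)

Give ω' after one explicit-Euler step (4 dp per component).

precession coupling ω×(Iω) = (-0.0056, -0.0189, 0.0126)
(τ − ω×Iω)/I = (0.1120, 0.1575, 0.2175)
new body rate ω' = (0.9090, 0.2126, 0.7174)

ω' = (0.9090, 0.2126, 0.7174)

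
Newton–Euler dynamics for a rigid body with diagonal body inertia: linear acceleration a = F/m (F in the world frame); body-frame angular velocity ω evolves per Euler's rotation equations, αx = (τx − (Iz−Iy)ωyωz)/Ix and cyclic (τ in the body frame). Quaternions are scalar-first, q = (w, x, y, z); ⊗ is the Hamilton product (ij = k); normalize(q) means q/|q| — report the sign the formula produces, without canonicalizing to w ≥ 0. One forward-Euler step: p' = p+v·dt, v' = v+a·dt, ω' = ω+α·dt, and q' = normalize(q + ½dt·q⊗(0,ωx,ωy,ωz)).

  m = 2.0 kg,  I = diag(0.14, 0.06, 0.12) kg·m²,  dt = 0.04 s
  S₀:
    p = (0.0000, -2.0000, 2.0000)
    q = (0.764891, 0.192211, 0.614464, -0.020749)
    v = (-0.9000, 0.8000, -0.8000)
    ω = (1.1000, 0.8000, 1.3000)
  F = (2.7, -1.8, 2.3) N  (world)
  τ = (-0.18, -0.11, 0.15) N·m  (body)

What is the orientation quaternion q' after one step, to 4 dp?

Hamilton product q⊗(0,ω) = (-0.6760296, 1.6567825, 0.3392146, 0.4722167)
q + ½dt·q⊗(0,ω), renormalized = (0.7508, 0.2252, 0.6208, -0.0113)

q' = (0.7508, 0.2252, 0.6208, -0.0113)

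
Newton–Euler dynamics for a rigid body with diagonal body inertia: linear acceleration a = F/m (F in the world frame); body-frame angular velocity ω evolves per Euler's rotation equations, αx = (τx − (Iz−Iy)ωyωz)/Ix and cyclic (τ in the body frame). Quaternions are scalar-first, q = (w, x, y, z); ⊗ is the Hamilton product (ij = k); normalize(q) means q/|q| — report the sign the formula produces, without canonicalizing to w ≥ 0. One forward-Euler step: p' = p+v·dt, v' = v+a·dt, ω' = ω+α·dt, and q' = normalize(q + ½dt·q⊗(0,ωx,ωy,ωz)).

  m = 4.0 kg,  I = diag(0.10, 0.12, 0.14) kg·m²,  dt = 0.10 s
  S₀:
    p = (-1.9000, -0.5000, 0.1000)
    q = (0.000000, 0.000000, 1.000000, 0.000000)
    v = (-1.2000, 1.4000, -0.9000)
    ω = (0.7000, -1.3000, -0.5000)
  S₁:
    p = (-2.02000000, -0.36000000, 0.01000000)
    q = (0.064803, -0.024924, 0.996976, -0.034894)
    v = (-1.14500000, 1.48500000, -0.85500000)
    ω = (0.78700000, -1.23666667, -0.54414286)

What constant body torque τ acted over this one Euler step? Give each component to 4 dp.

ω₁ − ω₀ = (0.08700000, 0.06333333, -0.04414286)
ω₀×(Iω₀) = (0.0130, 0.0140, -0.0182)
applied torque τ = (0.1000, 0.0900, -0.0800)

τ = (0.1000, 0.0900, -0.0800)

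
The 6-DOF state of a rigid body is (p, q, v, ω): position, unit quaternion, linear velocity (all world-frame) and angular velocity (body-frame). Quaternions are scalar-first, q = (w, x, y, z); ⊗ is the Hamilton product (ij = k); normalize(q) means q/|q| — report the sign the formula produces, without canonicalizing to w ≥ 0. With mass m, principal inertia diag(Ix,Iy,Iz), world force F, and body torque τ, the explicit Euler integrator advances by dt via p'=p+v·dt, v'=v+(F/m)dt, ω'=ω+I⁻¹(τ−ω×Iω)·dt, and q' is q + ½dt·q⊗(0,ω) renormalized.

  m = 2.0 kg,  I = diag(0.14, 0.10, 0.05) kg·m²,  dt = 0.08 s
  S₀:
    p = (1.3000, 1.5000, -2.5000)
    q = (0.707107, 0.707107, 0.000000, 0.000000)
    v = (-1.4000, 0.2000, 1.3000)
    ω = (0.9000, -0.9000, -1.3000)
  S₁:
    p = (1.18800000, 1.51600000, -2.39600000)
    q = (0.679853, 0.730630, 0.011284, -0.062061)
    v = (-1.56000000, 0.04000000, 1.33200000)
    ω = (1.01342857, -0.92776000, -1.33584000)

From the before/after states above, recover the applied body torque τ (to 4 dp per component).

Δω = ω₁−ω₀ = (0.11342857, -0.02776000, -0.03584000)
I·α + gyro = (0.1400, -0.1400, 0.0100)

τ = (0.1400, -0.1400, 0.0100)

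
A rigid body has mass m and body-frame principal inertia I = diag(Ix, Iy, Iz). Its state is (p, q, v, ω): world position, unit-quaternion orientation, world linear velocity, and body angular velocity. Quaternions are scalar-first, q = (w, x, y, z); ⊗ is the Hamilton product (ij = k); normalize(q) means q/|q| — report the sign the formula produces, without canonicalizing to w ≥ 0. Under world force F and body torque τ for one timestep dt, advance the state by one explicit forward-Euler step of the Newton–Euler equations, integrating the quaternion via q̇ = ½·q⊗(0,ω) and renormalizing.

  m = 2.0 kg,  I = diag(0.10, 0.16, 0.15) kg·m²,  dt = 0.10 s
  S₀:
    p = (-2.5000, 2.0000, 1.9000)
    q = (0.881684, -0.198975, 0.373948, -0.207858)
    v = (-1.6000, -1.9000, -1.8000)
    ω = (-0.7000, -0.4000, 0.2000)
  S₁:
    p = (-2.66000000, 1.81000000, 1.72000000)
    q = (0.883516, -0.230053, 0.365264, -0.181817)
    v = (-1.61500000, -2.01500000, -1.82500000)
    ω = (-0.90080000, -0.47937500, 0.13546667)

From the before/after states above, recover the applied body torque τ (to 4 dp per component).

rate change Δω = (-0.20080000, -0.07937500, -0.06453333)
ω₀×(Iω₀) = (0.0008, 0.0070, 0.0168)
I·α + gyro = (-0.2000, -0.1200, -0.0800)

τ = (-0.2000, -0.1200, -0.0800)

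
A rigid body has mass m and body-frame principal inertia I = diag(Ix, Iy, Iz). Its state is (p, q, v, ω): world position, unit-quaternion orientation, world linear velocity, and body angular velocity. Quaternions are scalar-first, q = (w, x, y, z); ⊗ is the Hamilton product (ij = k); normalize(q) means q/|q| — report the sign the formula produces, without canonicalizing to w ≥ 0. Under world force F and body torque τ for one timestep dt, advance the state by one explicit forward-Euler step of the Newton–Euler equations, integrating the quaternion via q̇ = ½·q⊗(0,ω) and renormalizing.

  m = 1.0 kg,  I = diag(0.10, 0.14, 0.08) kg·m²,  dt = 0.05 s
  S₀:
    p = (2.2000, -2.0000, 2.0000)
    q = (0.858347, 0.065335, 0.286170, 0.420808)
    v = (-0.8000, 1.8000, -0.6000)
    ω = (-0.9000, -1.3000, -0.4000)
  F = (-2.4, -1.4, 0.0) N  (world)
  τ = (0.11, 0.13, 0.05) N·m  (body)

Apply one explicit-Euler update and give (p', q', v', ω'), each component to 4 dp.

p' = (2.1600, -1.9100, 1.9700)
q' = (0.8726, 0.0568, 0.2493, 0.4162)
v' = (-0.9200, 1.7300, -0.6000)
ω' = (-0.8294, -1.2561, -0.3980)

a = F/m = (-2.4000, -1.4000, 0.0000)
p + v·dt = (2.1600, -1.9100, 1.9700)
v + (F/m)dt = (-0.9200, 1.7300, -0.6000)
α = I⁻¹(τ − ω×Iω) = (1.4120, 0.8771, 0.0400)
ω + α·dt = (-0.8294, -1.2561, -0.3980)
2q̇ = q⊗(0,ω) = (0.5991457, -0.3399299, -1.4684443, -0.1707213)
q' = normalize(q + ½dt·q⊗(0,ω)) = (0.8726, 0.0568, 0.2493, 0.4162)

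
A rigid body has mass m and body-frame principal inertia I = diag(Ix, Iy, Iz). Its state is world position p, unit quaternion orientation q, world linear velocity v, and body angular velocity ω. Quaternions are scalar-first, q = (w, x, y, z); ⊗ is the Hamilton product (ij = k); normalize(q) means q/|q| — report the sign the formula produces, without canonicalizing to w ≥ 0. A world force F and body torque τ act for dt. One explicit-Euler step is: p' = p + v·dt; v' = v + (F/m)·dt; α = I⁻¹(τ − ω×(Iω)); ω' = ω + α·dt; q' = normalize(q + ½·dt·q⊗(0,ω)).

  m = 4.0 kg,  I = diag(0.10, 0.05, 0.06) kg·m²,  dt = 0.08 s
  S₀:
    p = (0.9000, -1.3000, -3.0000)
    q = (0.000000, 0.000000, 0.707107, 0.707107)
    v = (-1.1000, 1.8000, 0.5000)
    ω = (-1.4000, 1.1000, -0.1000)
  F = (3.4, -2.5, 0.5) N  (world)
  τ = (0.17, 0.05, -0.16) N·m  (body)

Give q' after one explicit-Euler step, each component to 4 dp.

q' = (-0.0282, -0.0339, 0.6658, 0.7448)

2q̇ = q⊗(0,ω) = (-0.7071070, -0.8485284, -0.9899498, 0.9899498)
updated quaternion q' = (-0.0282, -0.0339, 0.6658, 0.7448)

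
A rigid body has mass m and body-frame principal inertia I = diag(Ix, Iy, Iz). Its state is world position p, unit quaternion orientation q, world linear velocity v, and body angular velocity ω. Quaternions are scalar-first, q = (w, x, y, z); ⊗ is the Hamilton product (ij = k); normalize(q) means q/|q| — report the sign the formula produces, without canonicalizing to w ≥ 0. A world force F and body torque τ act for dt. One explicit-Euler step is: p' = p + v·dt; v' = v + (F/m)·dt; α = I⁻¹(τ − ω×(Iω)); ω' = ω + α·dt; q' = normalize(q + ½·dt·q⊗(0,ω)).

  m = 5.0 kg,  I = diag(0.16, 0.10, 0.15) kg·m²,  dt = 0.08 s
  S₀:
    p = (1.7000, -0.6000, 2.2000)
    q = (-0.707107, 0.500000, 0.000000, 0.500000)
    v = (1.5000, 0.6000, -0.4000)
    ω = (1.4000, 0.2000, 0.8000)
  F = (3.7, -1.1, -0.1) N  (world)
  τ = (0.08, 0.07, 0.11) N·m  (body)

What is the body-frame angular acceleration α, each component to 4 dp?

ω×(Iω) gyroscopic = (0.0080, 0.0112, -0.0168)
(τ − ω×Iω)/I = (0.4500, 0.5880, 0.8453)

α = (0.4500, 0.5880, 0.8453)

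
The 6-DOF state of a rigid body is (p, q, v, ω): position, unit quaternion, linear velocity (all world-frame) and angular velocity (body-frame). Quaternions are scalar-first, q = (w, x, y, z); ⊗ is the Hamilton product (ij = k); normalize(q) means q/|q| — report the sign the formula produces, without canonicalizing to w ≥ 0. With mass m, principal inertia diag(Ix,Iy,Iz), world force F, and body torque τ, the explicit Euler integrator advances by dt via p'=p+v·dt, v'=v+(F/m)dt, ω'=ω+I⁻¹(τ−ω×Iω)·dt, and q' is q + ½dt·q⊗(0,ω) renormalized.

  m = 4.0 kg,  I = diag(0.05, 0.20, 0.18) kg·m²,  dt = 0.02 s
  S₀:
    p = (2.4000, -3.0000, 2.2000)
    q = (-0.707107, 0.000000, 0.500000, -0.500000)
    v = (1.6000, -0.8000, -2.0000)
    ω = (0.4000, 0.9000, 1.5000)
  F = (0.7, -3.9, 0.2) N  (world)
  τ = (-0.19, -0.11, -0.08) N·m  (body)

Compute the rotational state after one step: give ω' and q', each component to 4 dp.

angular accel α = (-3.2600, -0.1600, -0.7444)
ω' = ω + α·dt = (0.3348, 0.8968, 1.4851)
q⊗(0,ω) = (0.3000000, 0.9171572, -0.8363963, -1.2606605)
updated quaternion q' = (-0.7040, 0.0092, 0.4916, -0.5125)

ω' = (0.3348, 0.8968, 1.4851)
q' = (-0.7040, 0.0092, 0.4916, -0.5125)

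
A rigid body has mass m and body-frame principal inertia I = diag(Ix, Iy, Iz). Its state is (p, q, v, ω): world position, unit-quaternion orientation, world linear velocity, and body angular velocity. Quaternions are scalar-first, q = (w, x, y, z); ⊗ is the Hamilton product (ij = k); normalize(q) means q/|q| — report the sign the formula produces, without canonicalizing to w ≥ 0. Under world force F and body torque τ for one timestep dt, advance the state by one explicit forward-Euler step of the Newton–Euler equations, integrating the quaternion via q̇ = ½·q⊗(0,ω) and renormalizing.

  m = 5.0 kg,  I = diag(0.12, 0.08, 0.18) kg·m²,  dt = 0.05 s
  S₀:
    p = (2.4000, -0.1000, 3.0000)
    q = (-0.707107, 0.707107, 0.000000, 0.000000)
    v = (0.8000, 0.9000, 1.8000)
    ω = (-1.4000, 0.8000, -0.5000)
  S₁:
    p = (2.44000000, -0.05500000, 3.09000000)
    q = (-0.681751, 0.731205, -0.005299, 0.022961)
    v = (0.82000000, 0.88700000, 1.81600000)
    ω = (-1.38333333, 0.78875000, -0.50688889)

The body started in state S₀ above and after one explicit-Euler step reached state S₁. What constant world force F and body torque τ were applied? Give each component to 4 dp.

F = (2.0000, -1.3000, 1.6000)
τ = (0.0000, -0.0600, 0.0200)

rate change Δω = (0.01666667, -0.01125000, -0.00688889)
I·α + gyro = (0.0000, -0.0600, 0.0200)
Δv = v₁−v₀ = (0.02000000, -0.01300000, 0.01600000)
applied force F = (2.0000, -1.3000, 1.6000)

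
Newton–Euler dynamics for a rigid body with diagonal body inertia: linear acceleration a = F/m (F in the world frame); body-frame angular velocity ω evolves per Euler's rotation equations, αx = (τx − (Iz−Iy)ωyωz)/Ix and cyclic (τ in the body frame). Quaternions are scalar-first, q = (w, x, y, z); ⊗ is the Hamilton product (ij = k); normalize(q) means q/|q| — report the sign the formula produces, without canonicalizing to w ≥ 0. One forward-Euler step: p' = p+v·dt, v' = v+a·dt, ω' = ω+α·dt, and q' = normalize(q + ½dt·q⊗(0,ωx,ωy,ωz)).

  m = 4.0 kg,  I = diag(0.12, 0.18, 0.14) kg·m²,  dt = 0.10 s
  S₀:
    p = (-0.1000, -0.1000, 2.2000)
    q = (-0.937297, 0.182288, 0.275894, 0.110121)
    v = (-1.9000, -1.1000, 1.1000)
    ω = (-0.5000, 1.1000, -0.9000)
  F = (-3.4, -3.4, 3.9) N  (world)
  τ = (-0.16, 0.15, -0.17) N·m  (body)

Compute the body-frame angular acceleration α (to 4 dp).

ω×(Iω) gyroscopic = (0.0396, -0.0090, -0.0330)
angular accel α = (-1.6633, 0.8833, -0.9786)

α = (-1.6633, 0.8833, -0.9786)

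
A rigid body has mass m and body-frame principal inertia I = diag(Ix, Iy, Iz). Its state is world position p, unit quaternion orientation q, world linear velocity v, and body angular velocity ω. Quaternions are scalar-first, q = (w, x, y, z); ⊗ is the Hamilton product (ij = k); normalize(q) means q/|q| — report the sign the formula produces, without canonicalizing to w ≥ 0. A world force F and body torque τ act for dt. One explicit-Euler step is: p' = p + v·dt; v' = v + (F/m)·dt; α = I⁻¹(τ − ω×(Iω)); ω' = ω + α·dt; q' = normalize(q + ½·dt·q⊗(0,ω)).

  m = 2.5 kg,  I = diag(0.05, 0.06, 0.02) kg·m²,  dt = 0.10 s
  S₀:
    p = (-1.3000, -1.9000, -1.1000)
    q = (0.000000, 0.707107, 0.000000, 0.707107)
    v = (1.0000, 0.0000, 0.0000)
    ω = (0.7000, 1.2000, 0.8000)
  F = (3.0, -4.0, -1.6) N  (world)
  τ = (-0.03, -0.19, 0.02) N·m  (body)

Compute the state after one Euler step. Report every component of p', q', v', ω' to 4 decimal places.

a = (1.2000, -1.6000, -0.6400)
p + v·dt = (-1.2000, -1.9000, -1.1000)
new velocity v' = (1.1200, -0.1600, -0.0640)
ω×(Iω) gyroscopic = (-0.0384, 0.0168, 0.0084)
(τ − ω×Iω)/I = (0.1680, -3.4467, 0.5800)
new body rate ω' = (0.7168, 0.8553, 0.8580)
2q̇ = q⊗(0,ω) = (-1.0606605, -0.8485284, -0.0707107, 0.8485284)
q + ½dt·q⊗(0,ω), renormalized = (-0.0529, 0.6626, -0.0035, 0.7471)

p' = (-1.2000, -1.9000, -1.1000)
q' = (-0.0529, 0.6626, -0.0035, 0.7471)
v' = (1.1200, -0.1600, -0.0640)
ω' = (0.7168, 0.8553, 0.8580)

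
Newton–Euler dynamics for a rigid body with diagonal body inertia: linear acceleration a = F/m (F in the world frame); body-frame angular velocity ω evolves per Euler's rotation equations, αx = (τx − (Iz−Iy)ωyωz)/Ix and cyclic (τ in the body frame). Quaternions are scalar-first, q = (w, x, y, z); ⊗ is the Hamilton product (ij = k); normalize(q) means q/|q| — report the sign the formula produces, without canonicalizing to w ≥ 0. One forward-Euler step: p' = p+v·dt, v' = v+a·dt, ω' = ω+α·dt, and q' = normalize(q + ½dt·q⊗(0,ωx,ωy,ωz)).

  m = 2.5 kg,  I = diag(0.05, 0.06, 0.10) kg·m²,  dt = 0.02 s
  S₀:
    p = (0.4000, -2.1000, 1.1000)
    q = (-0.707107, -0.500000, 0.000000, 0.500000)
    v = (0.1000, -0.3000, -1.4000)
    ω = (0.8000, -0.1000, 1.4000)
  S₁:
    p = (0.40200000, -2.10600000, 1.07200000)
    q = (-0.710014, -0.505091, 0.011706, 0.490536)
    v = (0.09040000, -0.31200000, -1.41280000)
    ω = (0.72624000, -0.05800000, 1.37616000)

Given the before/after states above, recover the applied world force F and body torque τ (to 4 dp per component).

F = (-1.2000, -1.5000, -1.6000)
τ = (-0.1900, 0.0700, -0.1200)

velocity change Δv = (-0.00960000, -0.01200000, -0.01280000)
m·(v₁−v₀)/dt = (-1.2000, -1.5000, -1.6000)
rate change Δω = (-0.07376000, 0.04200000, -0.02384000)
τ = I·(Δω/dt) + ω₀×(Iω₀) = (-0.1900, 0.0700, -0.1200)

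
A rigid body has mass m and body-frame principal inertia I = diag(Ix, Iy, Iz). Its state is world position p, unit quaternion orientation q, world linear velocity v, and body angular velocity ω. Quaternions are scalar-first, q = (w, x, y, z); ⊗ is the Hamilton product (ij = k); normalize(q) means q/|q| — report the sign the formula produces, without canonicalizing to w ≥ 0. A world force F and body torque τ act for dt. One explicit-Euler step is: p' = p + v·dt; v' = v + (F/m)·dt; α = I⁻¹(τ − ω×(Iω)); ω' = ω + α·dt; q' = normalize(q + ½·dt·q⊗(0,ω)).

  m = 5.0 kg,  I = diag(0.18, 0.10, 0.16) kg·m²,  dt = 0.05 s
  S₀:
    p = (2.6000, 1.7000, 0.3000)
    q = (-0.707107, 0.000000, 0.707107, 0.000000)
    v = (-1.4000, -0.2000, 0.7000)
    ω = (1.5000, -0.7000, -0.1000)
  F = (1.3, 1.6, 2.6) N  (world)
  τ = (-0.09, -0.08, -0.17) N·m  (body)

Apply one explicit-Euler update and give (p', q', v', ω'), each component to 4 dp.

linear accel F/m = (0.2600, 0.3200, 0.5200)
p' = p + v·dt = (2.5300, 1.6900, 0.3350)
v + (F/m)dt = (-1.3870, -0.1840, 0.7260)
(τ − ω×Iω)/I = (-0.5233, -0.7700, -1.5875)
ω' = ω + α·dt = (1.4738, -0.7385, -0.1794)
q⊗(0,ω) = (0.4949749, -1.1313712, 0.4949749, -0.9899498)
q' = normalize(q + ½dt·q⊗(0,ω)) = (-0.6941, -0.0283, 0.7189, -0.0247)

p' = (2.5300, 1.6900, 0.3350)
q' = (-0.6941, -0.0283, 0.7189, -0.0247)
v' = (-1.3870, -0.1840, 0.7260)
ω' = (1.4738, -0.7385, -0.1794)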